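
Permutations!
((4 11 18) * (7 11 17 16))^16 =((4 17 16 7 11 18))^16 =(4 11 16)(7 17 18)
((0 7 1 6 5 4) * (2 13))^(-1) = ((0 7 1 6 5 4)(2 13))^(-1) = (0 4 5 6 1 7)(2 13)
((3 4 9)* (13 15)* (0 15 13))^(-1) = ((0 15)(3 4 9))^(-1) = (0 15)(3 9 4)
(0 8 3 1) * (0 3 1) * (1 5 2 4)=(0 8 5 2 4 1 3)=[8, 3, 4, 0, 1, 2, 6, 7, 5]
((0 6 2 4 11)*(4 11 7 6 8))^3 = ((0 8 4 7 6 2 11))^3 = (0 7 11 4 2 8 6)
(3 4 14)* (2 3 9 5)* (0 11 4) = (0 11 4 14 9 5 2 3) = [11, 1, 3, 0, 14, 2, 6, 7, 8, 5, 10, 4, 12, 13, 9]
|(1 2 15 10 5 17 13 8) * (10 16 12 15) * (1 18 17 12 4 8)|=12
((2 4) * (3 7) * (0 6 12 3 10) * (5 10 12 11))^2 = (0 11 10 6 5)(3 12 7)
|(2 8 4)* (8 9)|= 4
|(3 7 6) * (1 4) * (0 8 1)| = |(0 8 1 4)(3 7 6)| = 12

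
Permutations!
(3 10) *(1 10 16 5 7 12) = (1 10 3 16 5 7 12) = [0, 10, 2, 16, 4, 7, 6, 12, 8, 9, 3, 11, 1, 13, 14, 15, 5]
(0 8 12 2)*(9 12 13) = (0 8 13 9 12 2) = [8, 1, 0, 3, 4, 5, 6, 7, 13, 12, 10, 11, 2, 9]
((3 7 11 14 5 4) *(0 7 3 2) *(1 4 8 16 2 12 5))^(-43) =(0 7 11 14 1 4 12 5 8 16 2) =((0 7 11 14 1 4 12 5 8 16 2))^(-43)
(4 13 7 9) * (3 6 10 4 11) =(3 6 10 4 13 7 9 11) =[0, 1, 2, 6, 13, 5, 10, 9, 8, 11, 4, 3, 12, 7]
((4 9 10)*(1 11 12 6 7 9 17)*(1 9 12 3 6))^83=((1 11 3 6 7 12)(4 17 9 10))^83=(1 12 7 6 3 11)(4 10 9 17)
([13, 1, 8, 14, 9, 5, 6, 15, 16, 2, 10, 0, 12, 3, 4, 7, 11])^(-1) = [11, 1, 9, 13, 14, 5, 6, 15, 2, 4, 10, 16, 12, 0, 3, 7, 8]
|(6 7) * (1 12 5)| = 6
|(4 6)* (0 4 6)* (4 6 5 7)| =5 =|(0 6 5 7 4)|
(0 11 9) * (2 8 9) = (0 11 2 8 9) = [11, 1, 8, 3, 4, 5, 6, 7, 9, 0, 10, 2]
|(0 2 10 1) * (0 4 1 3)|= 4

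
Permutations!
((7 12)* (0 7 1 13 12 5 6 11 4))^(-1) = ((0 7 5 6 11 4)(1 13 12))^(-1) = (0 4 11 6 5 7)(1 12 13)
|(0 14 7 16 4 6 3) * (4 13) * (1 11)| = 8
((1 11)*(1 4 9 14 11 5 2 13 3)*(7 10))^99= ((1 5 2 13 3)(4 9 14 11)(7 10))^99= (1 3 13 2 5)(4 11 14 9)(7 10)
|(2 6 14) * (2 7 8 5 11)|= 7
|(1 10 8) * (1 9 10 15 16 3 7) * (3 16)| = |(16)(1 15 3 7)(8 9 10)| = 12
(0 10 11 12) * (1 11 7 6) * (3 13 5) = (0 10 7 6 1 11 12)(3 13 5) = [10, 11, 2, 13, 4, 3, 1, 6, 8, 9, 7, 12, 0, 5]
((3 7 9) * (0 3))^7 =(0 9 7 3)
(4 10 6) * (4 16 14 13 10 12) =(4 12)(6 16 14 13 10) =[0, 1, 2, 3, 12, 5, 16, 7, 8, 9, 6, 11, 4, 10, 13, 15, 14]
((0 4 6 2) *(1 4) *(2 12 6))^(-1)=(0 2 4 1)(6 12)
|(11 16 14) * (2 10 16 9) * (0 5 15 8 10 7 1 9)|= 8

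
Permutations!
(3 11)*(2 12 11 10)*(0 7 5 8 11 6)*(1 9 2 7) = (0 1 9 2 12 6)(3 10 7 5 8 11) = [1, 9, 12, 10, 4, 8, 0, 5, 11, 2, 7, 3, 6]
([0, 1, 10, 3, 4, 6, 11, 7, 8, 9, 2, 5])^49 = [0, 1, 10, 3, 4, 6, 11, 7, 8, 9, 2, 5]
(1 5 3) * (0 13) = (0 13)(1 5 3) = [13, 5, 2, 1, 4, 3, 6, 7, 8, 9, 10, 11, 12, 0]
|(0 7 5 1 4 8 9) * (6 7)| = |(0 6 7 5 1 4 8 9)| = 8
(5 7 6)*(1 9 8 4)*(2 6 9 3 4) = (1 3 4)(2 6 5 7 9 8) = [0, 3, 6, 4, 1, 7, 5, 9, 2, 8]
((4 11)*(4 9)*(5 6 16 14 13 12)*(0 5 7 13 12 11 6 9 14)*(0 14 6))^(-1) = (0 4 9 5)(6 11 13 7 12 14 16)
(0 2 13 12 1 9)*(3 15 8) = (0 2 13 12 1 9)(3 15 8) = [2, 9, 13, 15, 4, 5, 6, 7, 3, 0, 10, 11, 1, 12, 14, 8]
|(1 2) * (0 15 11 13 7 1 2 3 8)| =8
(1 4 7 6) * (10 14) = [0, 4, 2, 3, 7, 5, 1, 6, 8, 9, 14, 11, 12, 13, 10] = (1 4 7 6)(10 14)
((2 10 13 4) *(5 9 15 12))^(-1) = (2 4 13 10)(5 12 15 9)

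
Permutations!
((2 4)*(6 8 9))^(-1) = ((2 4)(6 8 9))^(-1) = (2 4)(6 9 8)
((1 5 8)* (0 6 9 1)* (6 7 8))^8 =((0 7 8)(1 5 6 9))^8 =(9)(0 8 7)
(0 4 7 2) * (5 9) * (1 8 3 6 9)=(0 4 7 2)(1 8 3 6 9 5)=[4, 8, 0, 6, 7, 1, 9, 2, 3, 5]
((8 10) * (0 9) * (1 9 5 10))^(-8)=(0 1 10)(5 9 8)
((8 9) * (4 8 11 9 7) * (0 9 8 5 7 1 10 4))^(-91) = (0 7 5 4 10 1 8 11 9)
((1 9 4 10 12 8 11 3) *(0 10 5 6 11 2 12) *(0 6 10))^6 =((1 9 4 5 10 6 11 3)(2 12 8))^6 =(12)(1 11 10 4)(3 6 5 9)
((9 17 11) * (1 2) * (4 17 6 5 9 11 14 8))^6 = (4 14)(8 17)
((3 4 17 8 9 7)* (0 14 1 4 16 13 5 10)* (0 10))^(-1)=(0 5 13 16 3 7 9 8 17 4 1 14)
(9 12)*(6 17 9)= (6 17 9 12)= [0, 1, 2, 3, 4, 5, 17, 7, 8, 12, 10, 11, 6, 13, 14, 15, 16, 9]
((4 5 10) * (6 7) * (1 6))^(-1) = (1 7 6)(4 10 5)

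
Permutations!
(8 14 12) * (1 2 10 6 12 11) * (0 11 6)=(0 11 1 2 10)(6 12 8 14)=[11, 2, 10, 3, 4, 5, 12, 7, 14, 9, 0, 1, 8, 13, 6]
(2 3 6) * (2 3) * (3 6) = [0, 1, 2, 3, 4, 5, 6] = (6)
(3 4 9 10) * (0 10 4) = (0 10 3)(4 9) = [10, 1, 2, 0, 9, 5, 6, 7, 8, 4, 3]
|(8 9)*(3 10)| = |(3 10)(8 9)| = 2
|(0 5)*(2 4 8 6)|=|(0 5)(2 4 8 6)|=4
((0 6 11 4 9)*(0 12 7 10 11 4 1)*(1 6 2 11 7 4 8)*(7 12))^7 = ((0 2 11 6 8 1)(4 9 7 10 12))^7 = (0 2 11 6 8 1)(4 7 12 9 10)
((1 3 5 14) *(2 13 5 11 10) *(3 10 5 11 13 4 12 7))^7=(1 13 4 14 3 2 5 7 10 11 12)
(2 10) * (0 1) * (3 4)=(0 1)(2 10)(3 4)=[1, 0, 10, 4, 3, 5, 6, 7, 8, 9, 2]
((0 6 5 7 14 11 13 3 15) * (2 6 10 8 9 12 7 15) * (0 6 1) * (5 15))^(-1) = ((0 10 8 9 12 7 14 11 13 3 2 1)(6 15))^(-1) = (0 1 2 3 13 11 14 7 12 9 8 10)(6 15)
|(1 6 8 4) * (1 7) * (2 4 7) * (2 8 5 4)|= |(1 6 5 4 8 7)|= 6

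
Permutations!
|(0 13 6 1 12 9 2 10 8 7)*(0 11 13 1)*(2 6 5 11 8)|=30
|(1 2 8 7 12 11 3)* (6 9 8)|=|(1 2 6 9 8 7 12 11 3)|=9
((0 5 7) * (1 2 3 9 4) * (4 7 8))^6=(0 3 4)(1 5 9)(2 8 7)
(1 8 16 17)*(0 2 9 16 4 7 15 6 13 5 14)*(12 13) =(0 2 9 16 17 1 8 4 7 15 6 12 13 5 14) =[2, 8, 9, 3, 7, 14, 12, 15, 4, 16, 10, 11, 13, 5, 0, 6, 17, 1]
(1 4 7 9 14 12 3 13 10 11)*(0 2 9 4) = (0 2 9 14 12 3 13 10 11 1)(4 7) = [2, 0, 9, 13, 7, 5, 6, 4, 8, 14, 11, 1, 3, 10, 12]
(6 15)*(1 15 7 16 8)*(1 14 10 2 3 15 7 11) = (1 7 16 8 14 10 2 3 15 6 11) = [0, 7, 3, 15, 4, 5, 11, 16, 14, 9, 2, 1, 12, 13, 10, 6, 8]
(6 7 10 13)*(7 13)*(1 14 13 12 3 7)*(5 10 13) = (1 14 5 10)(3 7 13 6 12) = [0, 14, 2, 7, 4, 10, 12, 13, 8, 9, 1, 11, 3, 6, 5]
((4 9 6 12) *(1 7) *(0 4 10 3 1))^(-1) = (0 7 1 3 10 12 6 9 4)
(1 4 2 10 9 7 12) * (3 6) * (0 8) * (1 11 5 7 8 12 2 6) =[12, 4, 10, 1, 6, 7, 3, 2, 0, 8, 9, 5, 11] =(0 12 11 5 7 2 10 9 8)(1 4 6 3)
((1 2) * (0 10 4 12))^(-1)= (0 12 4 10)(1 2)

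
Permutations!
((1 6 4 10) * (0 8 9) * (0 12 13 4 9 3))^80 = ((0 8 3)(1 6 9 12 13 4 10))^80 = (0 3 8)(1 12 10 9 4 6 13)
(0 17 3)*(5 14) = (0 17 3)(5 14) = [17, 1, 2, 0, 4, 14, 6, 7, 8, 9, 10, 11, 12, 13, 5, 15, 16, 3]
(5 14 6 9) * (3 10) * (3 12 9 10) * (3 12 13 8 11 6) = [0, 1, 2, 12, 4, 14, 10, 7, 11, 5, 13, 6, 9, 8, 3] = (3 12 9 5 14)(6 10 13 8 11)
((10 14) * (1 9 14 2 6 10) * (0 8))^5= (0 8)(1 14 9)(2 10 6)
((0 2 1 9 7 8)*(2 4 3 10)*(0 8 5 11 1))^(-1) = (0 2 10 3 4)(1 11 5 7 9)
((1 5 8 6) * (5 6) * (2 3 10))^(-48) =(10)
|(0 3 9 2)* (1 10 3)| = 6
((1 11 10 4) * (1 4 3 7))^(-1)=((1 11 10 3 7))^(-1)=(1 7 3 10 11)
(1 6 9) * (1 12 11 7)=[0, 6, 2, 3, 4, 5, 9, 1, 8, 12, 10, 7, 11]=(1 6 9 12 11 7)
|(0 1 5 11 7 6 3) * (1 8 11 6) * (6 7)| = 15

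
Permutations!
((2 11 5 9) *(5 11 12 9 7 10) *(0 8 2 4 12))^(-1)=((0 8 2)(4 12 9)(5 7 10))^(-1)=(0 2 8)(4 9 12)(5 10 7)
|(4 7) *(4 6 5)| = |(4 7 6 5)| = 4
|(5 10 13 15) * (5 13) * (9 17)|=|(5 10)(9 17)(13 15)|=2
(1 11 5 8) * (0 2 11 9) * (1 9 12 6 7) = (0 2 11 5 8 9)(1 12 6 7) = [2, 12, 11, 3, 4, 8, 7, 1, 9, 0, 10, 5, 6]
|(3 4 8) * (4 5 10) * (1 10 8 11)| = 12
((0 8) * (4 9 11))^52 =((0 8)(4 9 11))^52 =(4 9 11)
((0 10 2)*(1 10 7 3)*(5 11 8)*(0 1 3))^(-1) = (0 7)(1 2 10)(5 8 11)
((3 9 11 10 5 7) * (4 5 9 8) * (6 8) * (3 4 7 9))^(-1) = ((3 6 8 7 4 5 9 11 10))^(-1) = (3 10 11 9 5 4 7 8 6)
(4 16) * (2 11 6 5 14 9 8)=[0, 1, 11, 3, 16, 14, 5, 7, 2, 8, 10, 6, 12, 13, 9, 15, 4]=(2 11 6 5 14 9 8)(4 16)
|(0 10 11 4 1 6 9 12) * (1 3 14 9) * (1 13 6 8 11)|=|(0 10 1 8 11 4 3 14 9 12)(6 13)|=10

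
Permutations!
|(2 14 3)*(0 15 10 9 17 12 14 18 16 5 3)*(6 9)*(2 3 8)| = 40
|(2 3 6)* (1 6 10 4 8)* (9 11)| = 14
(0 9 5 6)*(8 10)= (0 9 5 6)(8 10)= [9, 1, 2, 3, 4, 6, 0, 7, 10, 5, 8]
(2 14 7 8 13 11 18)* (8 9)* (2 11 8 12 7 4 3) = [0, 1, 14, 2, 3, 5, 6, 9, 13, 12, 10, 18, 7, 8, 4, 15, 16, 17, 11] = (2 14 4 3)(7 9 12)(8 13)(11 18)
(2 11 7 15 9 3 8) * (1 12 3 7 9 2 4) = (1 12 3 8 4)(2 11 9 7 15) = [0, 12, 11, 8, 1, 5, 6, 15, 4, 7, 10, 9, 3, 13, 14, 2]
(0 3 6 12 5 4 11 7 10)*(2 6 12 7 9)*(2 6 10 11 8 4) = (0 3 12 5 2 10)(4 8)(6 7 11 9) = [3, 1, 10, 12, 8, 2, 7, 11, 4, 6, 0, 9, 5]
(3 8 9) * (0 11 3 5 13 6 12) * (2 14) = (0 11 3 8 9 5 13 6 12)(2 14) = [11, 1, 14, 8, 4, 13, 12, 7, 9, 5, 10, 3, 0, 6, 2]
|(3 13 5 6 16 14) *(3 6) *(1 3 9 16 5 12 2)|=5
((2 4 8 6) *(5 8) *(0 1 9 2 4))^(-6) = (0 9)(1 2)(4 8)(5 6)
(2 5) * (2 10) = (2 5 10) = [0, 1, 5, 3, 4, 10, 6, 7, 8, 9, 2]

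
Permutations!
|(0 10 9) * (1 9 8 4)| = 6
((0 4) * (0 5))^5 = ((0 4 5))^5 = (0 5 4)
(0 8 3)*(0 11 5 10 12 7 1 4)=(0 8 3 11 5 10 12 7 1 4)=[8, 4, 2, 11, 0, 10, 6, 1, 3, 9, 12, 5, 7]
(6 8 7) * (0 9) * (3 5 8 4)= (0 9)(3 5 8 7 6 4)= [9, 1, 2, 5, 3, 8, 4, 6, 7, 0]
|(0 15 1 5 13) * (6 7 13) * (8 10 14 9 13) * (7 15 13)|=|(0 13)(1 5 6 15)(7 8 10 14 9)|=20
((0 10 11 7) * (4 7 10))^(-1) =(0 7 4)(10 11)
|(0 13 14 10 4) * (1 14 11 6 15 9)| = 10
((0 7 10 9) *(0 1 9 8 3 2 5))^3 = (0 8 5 10 2 7 3)(1 9)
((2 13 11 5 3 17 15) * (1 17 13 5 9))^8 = (1 9 11 13 3 5 2 15 17)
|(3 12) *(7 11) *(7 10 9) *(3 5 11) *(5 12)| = |(12)(3 5 11 10 9 7)| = 6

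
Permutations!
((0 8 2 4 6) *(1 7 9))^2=(0 2 6 8 4)(1 9 7)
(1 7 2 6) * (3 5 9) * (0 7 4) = (0 7 2 6 1 4)(3 5 9) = [7, 4, 6, 5, 0, 9, 1, 2, 8, 3]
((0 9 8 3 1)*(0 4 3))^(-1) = ((0 9 8)(1 4 3))^(-1) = (0 8 9)(1 3 4)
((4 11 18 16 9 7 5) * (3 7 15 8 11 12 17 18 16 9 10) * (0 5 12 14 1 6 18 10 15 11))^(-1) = (0 8 15 16 11 9 18 6 1 14 4 5)(3 10 17 12 7)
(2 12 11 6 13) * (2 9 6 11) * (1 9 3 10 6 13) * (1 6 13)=(1 9)(2 12)(3 10 13)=[0, 9, 12, 10, 4, 5, 6, 7, 8, 1, 13, 11, 2, 3]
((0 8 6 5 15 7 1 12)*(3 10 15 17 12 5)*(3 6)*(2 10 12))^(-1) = ((0 8 3 12)(1 5 17 2 10 15 7))^(-1) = (0 12 3 8)(1 7 15 10 2 17 5)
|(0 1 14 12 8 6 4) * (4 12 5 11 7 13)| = |(0 1 14 5 11 7 13 4)(6 12 8)| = 24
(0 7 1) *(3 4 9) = (0 7 1)(3 4 9) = [7, 0, 2, 4, 9, 5, 6, 1, 8, 3]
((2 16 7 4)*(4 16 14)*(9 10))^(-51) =((2 14 4)(7 16)(9 10))^(-51) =(7 16)(9 10)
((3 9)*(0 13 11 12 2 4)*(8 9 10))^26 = ((0 13 11 12 2 4)(3 10 8 9))^26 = (0 11 2)(3 8)(4 13 12)(9 10)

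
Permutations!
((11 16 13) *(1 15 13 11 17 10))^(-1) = (1 10 17 13 15)(11 16)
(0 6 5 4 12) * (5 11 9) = (0 6 11 9 5 4 12) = [6, 1, 2, 3, 12, 4, 11, 7, 8, 5, 10, 9, 0]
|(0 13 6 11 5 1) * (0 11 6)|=6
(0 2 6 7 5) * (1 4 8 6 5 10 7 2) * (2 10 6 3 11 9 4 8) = (0 1 8 3 11 9 4 2 5)(6 10 7) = [1, 8, 5, 11, 2, 0, 10, 6, 3, 4, 7, 9]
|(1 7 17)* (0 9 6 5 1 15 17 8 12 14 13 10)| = 22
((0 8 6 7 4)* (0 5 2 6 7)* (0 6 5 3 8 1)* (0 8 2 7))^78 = (8)(2 4 5 3 7) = ((0 1 8)(2 5 7 4 3))^78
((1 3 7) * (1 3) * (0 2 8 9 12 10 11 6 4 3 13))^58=(0 7 4 11 12 8)(2 13 3 6 10 9)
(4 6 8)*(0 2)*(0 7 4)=(0 2 7 4 6 8)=[2, 1, 7, 3, 6, 5, 8, 4, 0]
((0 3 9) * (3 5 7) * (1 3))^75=(0 1)(3 5)(7 9)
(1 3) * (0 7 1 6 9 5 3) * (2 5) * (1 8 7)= (0 1)(2 5 3 6 9)(7 8)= [1, 0, 5, 6, 4, 3, 9, 8, 7, 2]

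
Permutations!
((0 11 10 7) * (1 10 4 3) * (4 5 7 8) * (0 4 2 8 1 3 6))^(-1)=(0 6 4 7 5 11)(1 10)(2 8)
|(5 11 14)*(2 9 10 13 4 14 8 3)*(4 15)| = |(2 9 10 13 15 4 14 5 11 8 3)| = 11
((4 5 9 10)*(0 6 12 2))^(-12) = (12)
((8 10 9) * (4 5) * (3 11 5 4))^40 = (3 11 5)(8 10 9)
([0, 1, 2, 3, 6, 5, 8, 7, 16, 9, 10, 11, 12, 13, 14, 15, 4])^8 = (16)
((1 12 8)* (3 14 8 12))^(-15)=(1 3 14 8)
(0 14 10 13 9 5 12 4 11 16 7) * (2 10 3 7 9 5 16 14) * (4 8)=[2, 1, 10, 7, 11, 12, 6, 0, 4, 16, 13, 14, 8, 5, 3, 15, 9]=(0 2 10 13 5 12 8 4 11 14 3 7)(9 16)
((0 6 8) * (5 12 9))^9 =(12)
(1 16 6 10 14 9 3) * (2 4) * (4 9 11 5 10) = [0, 16, 9, 1, 2, 10, 4, 7, 8, 3, 14, 5, 12, 13, 11, 15, 6] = (1 16 6 4 2 9 3)(5 10 14 11)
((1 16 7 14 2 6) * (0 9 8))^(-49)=(0 8 9)(1 6 2 14 7 16)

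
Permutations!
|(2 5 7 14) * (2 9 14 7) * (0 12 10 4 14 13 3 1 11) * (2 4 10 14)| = 24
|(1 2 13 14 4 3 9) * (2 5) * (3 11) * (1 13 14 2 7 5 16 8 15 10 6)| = |(1 16 8 15 10 6)(2 14 4 11 3 9 13)(5 7)| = 42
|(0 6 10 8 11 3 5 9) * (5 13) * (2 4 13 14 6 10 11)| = 8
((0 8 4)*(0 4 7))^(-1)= (0 7 8)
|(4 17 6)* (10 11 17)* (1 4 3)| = 7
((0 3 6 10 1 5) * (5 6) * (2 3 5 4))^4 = (1 6 10)(2 3 4)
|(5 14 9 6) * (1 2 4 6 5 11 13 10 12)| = |(1 2 4 6 11 13 10 12)(5 14 9)| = 24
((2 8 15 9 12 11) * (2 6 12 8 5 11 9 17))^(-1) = (2 17 15 8 9 12 6 11 5)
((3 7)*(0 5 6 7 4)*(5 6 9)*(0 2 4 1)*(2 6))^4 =(9)(0 7 2 3 4 1 6)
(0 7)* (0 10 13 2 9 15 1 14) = (0 7 10 13 2 9 15 1 14) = [7, 14, 9, 3, 4, 5, 6, 10, 8, 15, 13, 11, 12, 2, 0, 1]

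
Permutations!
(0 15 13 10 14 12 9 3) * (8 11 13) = (0 15 8 11 13 10 14 12 9 3) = [15, 1, 2, 0, 4, 5, 6, 7, 11, 3, 14, 13, 9, 10, 12, 8]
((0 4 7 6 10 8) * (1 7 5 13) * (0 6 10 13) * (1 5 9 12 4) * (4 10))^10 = (0 5 13 6 8 10 12 9 4 7 1)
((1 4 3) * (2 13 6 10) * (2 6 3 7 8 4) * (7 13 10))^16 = (1 13 8 6 2 3 4 7 10)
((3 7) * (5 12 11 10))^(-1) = (3 7)(5 10 11 12)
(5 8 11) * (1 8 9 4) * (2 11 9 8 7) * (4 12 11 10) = (1 7 2 10 4)(5 8 9 12 11) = [0, 7, 10, 3, 1, 8, 6, 2, 9, 12, 4, 5, 11]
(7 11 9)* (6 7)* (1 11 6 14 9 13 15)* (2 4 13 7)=(1 11 7 6 2 4 13 15)(9 14)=[0, 11, 4, 3, 13, 5, 2, 6, 8, 14, 10, 7, 12, 15, 9, 1]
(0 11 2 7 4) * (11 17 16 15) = [17, 1, 7, 3, 0, 5, 6, 4, 8, 9, 10, 2, 12, 13, 14, 11, 15, 16] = (0 17 16 15 11 2 7 4)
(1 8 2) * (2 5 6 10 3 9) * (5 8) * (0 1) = (0 1 5 6 10 3 9 2) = [1, 5, 0, 9, 4, 6, 10, 7, 8, 2, 3]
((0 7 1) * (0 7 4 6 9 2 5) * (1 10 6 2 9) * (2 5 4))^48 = (10)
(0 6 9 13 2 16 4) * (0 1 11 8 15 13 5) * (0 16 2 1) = [6, 11, 2, 3, 0, 16, 9, 7, 15, 5, 10, 8, 12, 1, 14, 13, 4] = (0 6 9 5 16 4)(1 11 8 15 13)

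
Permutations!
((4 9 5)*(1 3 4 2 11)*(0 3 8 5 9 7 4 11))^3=((0 3 11 1 8 5 2)(4 7))^3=(0 1 2 11 5 3 8)(4 7)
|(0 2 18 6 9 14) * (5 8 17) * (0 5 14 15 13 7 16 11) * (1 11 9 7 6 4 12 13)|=52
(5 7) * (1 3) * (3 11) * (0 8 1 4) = (0 8 1 11 3 4)(5 7) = [8, 11, 2, 4, 0, 7, 6, 5, 1, 9, 10, 3]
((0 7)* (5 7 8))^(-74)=(0 5)(7 8)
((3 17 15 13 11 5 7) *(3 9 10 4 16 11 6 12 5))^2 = (3 15 6 5 9 4 11 17 13 12 7 10 16)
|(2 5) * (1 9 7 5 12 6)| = 7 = |(1 9 7 5 2 12 6)|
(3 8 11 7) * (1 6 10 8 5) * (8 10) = (1 6 8 11 7 3 5) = [0, 6, 2, 5, 4, 1, 8, 3, 11, 9, 10, 7]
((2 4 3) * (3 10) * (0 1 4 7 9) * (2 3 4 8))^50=((0 1 8 2 7 9)(4 10))^50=(10)(0 8 7)(1 2 9)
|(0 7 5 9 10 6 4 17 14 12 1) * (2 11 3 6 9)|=|(0 7 5 2 11 3 6 4 17 14 12 1)(9 10)|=12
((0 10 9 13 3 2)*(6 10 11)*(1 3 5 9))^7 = (5 9 13) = ((0 11 6 10 1 3 2)(5 9 13))^7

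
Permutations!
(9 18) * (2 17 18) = (2 17 18 9) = [0, 1, 17, 3, 4, 5, 6, 7, 8, 2, 10, 11, 12, 13, 14, 15, 16, 18, 9]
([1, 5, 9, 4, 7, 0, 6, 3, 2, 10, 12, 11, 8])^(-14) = (0 1 5)(2 9 10 12 8)(3 4 7)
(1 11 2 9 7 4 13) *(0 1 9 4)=[1, 11, 4, 3, 13, 5, 6, 0, 8, 7, 10, 2, 12, 9]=(0 1 11 2 4 13 9 7)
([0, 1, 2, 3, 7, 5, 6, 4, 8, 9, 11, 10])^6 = (11)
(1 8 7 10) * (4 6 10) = [0, 8, 2, 3, 6, 5, 10, 4, 7, 9, 1] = (1 8 7 4 6 10)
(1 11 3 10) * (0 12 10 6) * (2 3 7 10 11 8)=[12, 8, 3, 6, 4, 5, 0, 10, 2, 9, 1, 7, 11]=(0 12 11 7 10 1 8 2 3 6)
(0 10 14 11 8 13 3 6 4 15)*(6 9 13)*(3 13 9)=(0 10 14 11 8 6 4 15)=[10, 1, 2, 3, 15, 5, 4, 7, 6, 9, 14, 8, 12, 13, 11, 0]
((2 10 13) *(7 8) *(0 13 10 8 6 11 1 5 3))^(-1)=(0 3 5 1 11 6 7 8 2 13)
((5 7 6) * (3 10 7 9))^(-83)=(3 10 7 6 5 9)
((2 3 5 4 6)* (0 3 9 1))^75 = ((0 3 5 4 6 2 9 1))^75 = (0 4 9 3 6 1 5 2)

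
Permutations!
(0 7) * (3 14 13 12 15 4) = (0 7)(3 14 13 12 15 4) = [7, 1, 2, 14, 3, 5, 6, 0, 8, 9, 10, 11, 15, 12, 13, 4]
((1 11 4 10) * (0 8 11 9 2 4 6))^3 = (0 6 11 8)(1 4 9 10 2)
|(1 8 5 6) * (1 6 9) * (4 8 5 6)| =|(1 5 9)(4 8 6)| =3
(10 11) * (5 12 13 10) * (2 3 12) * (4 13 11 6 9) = (2 3 12 11 5)(4 13 10 6 9) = [0, 1, 3, 12, 13, 2, 9, 7, 8, 4, 6, 5, 11, 10]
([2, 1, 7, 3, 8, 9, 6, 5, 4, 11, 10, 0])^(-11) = [2, 1, 7, 3, 8, 9, 6, 5, 4, 11, 10, 0]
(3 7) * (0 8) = (0 8)(3 7) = [8, 1, 2, 7, 4, 5, 6, 3, 0]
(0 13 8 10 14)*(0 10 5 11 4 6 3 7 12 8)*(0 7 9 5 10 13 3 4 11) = (0 3 9 5)(4 6)(7 12 8 10 14 13) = [3, 1, 2, 9, 6, 0, 4, 12, 10, 5, 14, 11, 8, 7, 13]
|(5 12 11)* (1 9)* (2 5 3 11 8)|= |(1 9)(2 5 12 8)(3 11)|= 4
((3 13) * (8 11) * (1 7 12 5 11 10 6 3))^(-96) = (1 11 3 12 10)(5 6 7 8 13)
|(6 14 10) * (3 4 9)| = |(3 4 9)(6 14 10)| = 3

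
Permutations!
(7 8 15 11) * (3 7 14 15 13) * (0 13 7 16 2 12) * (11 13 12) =(0 12)(2 11 14 15 13 3 16)(7 8) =[12, 1, 11, 16, 4, 5, 6, 8, 7, 9, 10, 14, 0, 3, 15, 13, 2]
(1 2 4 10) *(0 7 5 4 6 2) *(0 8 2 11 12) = (0 7 5 4 10 1 8 2 6 11 12) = [7, 8, 6, 3, 10, 4, 11, 5, 2, 9, 1, 12, 0]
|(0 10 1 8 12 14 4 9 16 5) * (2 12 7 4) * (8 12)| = 12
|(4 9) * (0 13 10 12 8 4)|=|(0 13 10 12 8 4 9)|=7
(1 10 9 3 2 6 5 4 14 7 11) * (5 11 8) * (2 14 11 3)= [0, 10, 6, 14, 11, 4, 3, 8, 5, 2, 9, 1, 12, 13, 7]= (1 10 9 2 6 3 14 7 8 5 4 11)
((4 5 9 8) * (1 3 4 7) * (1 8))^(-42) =(1 5 3 9 4)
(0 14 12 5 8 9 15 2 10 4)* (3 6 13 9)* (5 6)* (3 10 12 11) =(0 14 11 3 5 8 10 4)(2 12 6 13 9 15) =[14, 1, 12, 5, 0, 8, 13, 7, 10, 15, 4, 3, 6, 9, 11, 2]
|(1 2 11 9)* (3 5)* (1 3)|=|(1 2 11 9 3 5)|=6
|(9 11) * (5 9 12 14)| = |(5 9 11 12 14)| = 5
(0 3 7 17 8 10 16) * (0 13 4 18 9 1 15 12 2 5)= (0 3 7 17 8 10 16 13 4 18 9 1 15 12 2 5)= [3, 15, 5, 7, 18, 0, 6, 17, 10, 1, 16, 11, 2, 4, 14, 12, 13, 8, 9]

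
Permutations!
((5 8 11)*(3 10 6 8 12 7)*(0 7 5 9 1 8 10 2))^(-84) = (12)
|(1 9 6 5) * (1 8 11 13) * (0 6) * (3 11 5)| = 14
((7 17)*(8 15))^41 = (7 17)(8 15)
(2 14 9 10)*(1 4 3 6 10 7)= (1 4 3 6 10 2 14 9 7)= [0, 4, 14, 6, 3, 5, 10, 1, 8, 7, 2, 11, 12, 13, 9]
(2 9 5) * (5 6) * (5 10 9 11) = (2 11 5)(6 10 9) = [0, 1, 11, 3, 4, 2, 10, 7, 8, 6, 9, 5]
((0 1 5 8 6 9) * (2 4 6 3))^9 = ((0 1 5 8 3 2 4 6 9))^9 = (9)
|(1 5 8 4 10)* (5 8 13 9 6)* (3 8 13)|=9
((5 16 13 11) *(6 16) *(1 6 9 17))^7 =(1 17 9 5 11 13 16 6) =((1 6 16 13 11 5 9 17))^7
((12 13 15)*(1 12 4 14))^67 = ((1 12 13 15 4 14))^67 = (1 12 13 15 4 14)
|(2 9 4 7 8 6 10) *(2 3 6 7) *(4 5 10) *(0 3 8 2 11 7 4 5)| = 11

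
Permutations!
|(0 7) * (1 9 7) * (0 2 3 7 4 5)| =15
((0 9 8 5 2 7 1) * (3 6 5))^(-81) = (9)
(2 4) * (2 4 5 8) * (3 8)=(2 5 3 8)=[0, 1, 5, 8, 4, 3, 6, 7, 2]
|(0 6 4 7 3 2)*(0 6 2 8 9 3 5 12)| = 21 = |(0 2 6 4 7 5 12)(3 8 9)|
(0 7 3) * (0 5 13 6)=(0 7 3 5 13 6)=[7, 1, 2, 5, 4, 13, 0, 3, 8, 9, 10, 11, 12, 6]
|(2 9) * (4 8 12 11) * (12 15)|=10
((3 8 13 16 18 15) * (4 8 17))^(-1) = (3 15 18 16 13 8 4 17)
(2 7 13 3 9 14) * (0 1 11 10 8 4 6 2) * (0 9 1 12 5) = (0 12 5)(1 11 10 8 4 6 2 7 13 3)(9 14) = [12, 11, 7, 1, 6, 0, 2, 13, 4, 14, 8, 10, 5, 3, 9]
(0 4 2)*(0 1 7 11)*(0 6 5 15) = (0 4 2 1 7 11 6 5 15) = [4, 7, 1, 3, 2, 15, 5, 11, 8, 9, 10, 6, 12, 13, 14, 0]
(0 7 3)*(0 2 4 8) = (0 7 3 2 4 8) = [7, 1, 4, 2, 8, 5, 6, 3, 0]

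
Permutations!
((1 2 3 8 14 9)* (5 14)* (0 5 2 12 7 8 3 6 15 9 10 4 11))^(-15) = (0 10)(1 12 7 8 2 6 15 9)(4 5)(11 14)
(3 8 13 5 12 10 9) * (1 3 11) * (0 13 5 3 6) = (0 13 3 8 5 12 10 9 11 1 6) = [13, 6, 2, 8, 4, 12, 0, 7, 5, 11, 9, 1, 10, 3]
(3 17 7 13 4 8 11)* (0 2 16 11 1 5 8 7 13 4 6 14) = (0 2 16 11 3 17 13 6 14)(1 5 8)(4 7) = [2, 5, 16, 17, 7, 8, 14, 4, 1, 9, 10, 3, 12, 6, 0, 15, 11, 13]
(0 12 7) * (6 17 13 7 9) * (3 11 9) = [12, 1, 2, 11, 4, 5, 17, 0, 8, 6, 10, 9, 3, 7, 14, 15, 16, 13] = (0 12 3 11 9 6 17 13 7)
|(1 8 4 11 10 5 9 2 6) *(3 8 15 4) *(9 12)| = |(1 15 4 11 10 5 12 9 2 6)(3 8)| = 10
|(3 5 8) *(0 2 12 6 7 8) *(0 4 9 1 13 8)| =35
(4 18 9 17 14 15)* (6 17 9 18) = [0, 1, 2, 3, 6, 5, 17, 7, 8, 9, 10, 11, 12, 13, 15, 4, 16, 14, 18] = (18)(4 6 17 14 15)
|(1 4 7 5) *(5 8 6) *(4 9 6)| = |(1 9 6 5)(4 7 8)| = 12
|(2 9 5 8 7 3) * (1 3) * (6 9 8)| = 15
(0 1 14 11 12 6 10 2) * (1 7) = (0 7 1 14 11 12 6 10 2) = [7, 14, 0, 3, 4, 5, 10, 1, 8, 9, 2, 12, 6, 13, 11]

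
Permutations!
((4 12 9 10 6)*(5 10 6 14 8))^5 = ((4 12 9 6)(5 10 14 8))^5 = (4 12 9 6)(5 10 14 8)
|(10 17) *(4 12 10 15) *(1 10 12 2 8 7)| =8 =|(1 10 17 15 4 2 8 7)|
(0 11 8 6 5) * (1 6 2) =(0 11 8 2 1 6 5) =[11, 6, 1, 3, 4, 0, 5, 7, 2, 9, 10, 8]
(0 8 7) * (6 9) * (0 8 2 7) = (0 2 7 8)(6 9) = [2, 1, 7, 3, 4, 5, 9, 8, 0, 6]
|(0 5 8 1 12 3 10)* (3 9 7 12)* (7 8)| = 9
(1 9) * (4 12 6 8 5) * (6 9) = (1 6 8 5 4 12 9) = [0, 6, 2, 3, 12, 4, 8, 7, 5, 1, 10, 11, 9]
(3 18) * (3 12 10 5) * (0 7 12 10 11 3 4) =[7, 1, 2, 18, 0, 4, 6, 12, 8, 9, 5, 3, 11, 13, 14, 15, 16, 17, 10] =(0 7 12 11 3 18 10 5 4)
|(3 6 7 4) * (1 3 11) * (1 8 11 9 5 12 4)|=4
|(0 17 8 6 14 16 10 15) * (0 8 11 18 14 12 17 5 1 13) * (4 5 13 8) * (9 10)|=|(0 13)(1 8 6 12 17 11 18 14 16 9 10 15 4 5)|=14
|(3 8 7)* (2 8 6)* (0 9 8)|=|(0 9 8 7 3 6 2)|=7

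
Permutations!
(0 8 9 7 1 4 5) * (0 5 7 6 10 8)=(1 4 7)(6 10 8 9)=[0, 4, 2, 3, 7, 5, 10, 1, 9, 6, 8]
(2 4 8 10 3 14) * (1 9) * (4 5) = (1 9)(2 5 4 8 10 3 14) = [0, 9, 5, 14, 8, 4, 6, 7, 10, 1, 3, 11, 12, 13, 2]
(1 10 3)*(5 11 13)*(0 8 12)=[8, 10, 2, 1, 4, 11, 6, 7, 12, 9, 3, 13, 0, 5]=(0 8 12)(1 10 3)(5 11 13)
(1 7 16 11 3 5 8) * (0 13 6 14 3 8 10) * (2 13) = [2, 7, 13, 5, 4, 10, 14, 16, 1, 9, 0, 8, 12, 6, 3, 15, 11] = (0 2 13 6 14 3 5 10)(1 7 16 11 8)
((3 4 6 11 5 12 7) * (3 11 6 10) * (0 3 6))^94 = ((0 3 4 10 6)(5 12 7 11))^94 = (0 6 10 4 3)(5 7)(11 12)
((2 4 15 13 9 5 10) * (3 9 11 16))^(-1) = ((2 4 15 13 11 16 3 9 5 10))^(-1) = (2 10 5 9 3 16 11 13 15 4)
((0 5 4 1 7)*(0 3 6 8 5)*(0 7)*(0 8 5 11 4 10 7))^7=((1 8 11 4)(3 6 5 10 7))^7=(1 4 11 8)(3 5 7 6 10)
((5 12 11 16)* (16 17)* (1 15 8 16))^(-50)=((1 15 8 16 5 12 11 17))^(-50)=(1 11 5 8)(12 16 15 17)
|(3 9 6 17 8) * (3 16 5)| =|(3 9 6 17 8 16 5)| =7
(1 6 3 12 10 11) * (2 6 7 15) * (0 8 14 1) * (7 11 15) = [8, 11, 6, 12, 4, 5, 3, 7, 14, 9, 15, 0, 10, 13, 1, 2] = (0 8 14 1 11)(2 6 3 12 10 15)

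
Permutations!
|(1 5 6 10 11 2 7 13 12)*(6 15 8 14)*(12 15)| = |(1 5 12)(2 7 13 15 8 14 6 10 11)| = 9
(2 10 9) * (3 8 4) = [0, 1, 10, 8, 3, 5, 6, 7, 4, 2, 9] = (2 10 9)(3 8 4)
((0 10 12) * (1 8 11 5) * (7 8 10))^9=((0 7 8 11 5 1 10 12))^9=(0 7 8 11 5 1 10 12)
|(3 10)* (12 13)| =|(3 10)(12 13)| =2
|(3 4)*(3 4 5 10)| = |(3 5 10)| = 3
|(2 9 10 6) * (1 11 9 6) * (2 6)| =|(1 11 9 10)| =4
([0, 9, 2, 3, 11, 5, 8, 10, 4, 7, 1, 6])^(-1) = [0, 10, 2, 3, 8, 5, 11, 9, 6, 1, 7, 4]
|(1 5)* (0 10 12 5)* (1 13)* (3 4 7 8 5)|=10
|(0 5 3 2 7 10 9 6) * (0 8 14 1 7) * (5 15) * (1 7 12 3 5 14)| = 12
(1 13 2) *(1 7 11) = (1 13 2 7 11) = [0, 13, 7, 3, 4, 5, 6, 11, 8, 9, 10, 1, 12, 2]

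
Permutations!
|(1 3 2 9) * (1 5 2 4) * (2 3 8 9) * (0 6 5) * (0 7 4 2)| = |(0 6 5 3 2)(1 8 9 7 4)| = 5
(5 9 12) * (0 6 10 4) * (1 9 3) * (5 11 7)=[6, 9, 2, 1, 0, 3, 10, 5, 8, 12, 4, 7, 11]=(0 6 10 4)(1 9 12 11 7 5 3)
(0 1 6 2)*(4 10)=[1, 6, 0, 3, 10, 5, 2, 7, 8, 9, 4]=(0 1 6 2)(4 10)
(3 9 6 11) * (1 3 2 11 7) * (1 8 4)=[0, 3, 11, 9, 1, 5, 7, 8, 4, 6, 10, 2]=(1 3 9 6 7 8 4)(2 11)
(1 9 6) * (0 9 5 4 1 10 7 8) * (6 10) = [9, 5, 2, 3, 1, 4, 6, 8, 0, 10, 7] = (0 9 10 7 8)(1 5 4)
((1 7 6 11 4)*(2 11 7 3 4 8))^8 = (1 4 3)(2 8 11)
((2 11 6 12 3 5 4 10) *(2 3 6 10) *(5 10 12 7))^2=(2 12 7 4 11 6 5)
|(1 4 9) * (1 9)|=|(9)(1 4)|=2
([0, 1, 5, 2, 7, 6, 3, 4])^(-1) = (2 3 6 5)(4 7)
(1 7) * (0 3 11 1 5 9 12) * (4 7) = (0 3 11 1 4 7 5 9 12) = [3, 4, 2, 11, 7, 9, 6, 5, 8, 12, 10, 1, 0]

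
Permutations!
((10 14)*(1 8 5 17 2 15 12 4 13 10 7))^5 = ((1 8 5 17 2 15 12 4 13 10 14 7))^5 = (1 15 14 17 13 8 12 7 2 10 5 4)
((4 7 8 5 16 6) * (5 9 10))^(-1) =(4 6 16 5 10 9 8 7)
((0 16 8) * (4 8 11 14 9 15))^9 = (0 16 11 14 9 15 4 8)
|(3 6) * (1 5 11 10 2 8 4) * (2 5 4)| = 6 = |(1 4)(2 8)(3 6)(5 11 10)|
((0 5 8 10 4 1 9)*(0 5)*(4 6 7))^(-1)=((1 9 5 8 10 6 7 4))^(-1)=(1 4 7 6 10 8 5 9)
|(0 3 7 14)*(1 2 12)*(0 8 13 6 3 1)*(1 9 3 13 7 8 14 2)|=|(14)(0 9 3 8 7 2 12)(6 13)|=14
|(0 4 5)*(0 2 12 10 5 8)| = 12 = |(0 4 8)(2 12 10 5)|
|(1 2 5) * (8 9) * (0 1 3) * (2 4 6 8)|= 9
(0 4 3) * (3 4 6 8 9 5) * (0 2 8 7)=[6, 1, 8, 2, 4, 3, 7, 0, 9, 5]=(0 6 7)(2 8 9 5 3)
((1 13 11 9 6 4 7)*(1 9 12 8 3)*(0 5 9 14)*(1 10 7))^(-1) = (0 14 7 10 3 8 12 11 13 1 4 6 9 5)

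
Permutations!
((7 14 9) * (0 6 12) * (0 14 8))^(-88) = (0 14 8 12 7 6 9)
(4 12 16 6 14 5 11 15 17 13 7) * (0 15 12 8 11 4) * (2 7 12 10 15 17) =[17, 1, 7, 3, 8, 4, 14, 0, 11, 9, 15, 10, 16, 12, 5, 2, 6, 13] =(0 17 13 12 16 6 14 5 4 8 11 10 15 2 7)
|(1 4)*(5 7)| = |(1 4)(5 7)| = 2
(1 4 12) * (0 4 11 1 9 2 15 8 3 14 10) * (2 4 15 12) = (0 15 8 3 14 10)(1 11)(2 12 9 4) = [15, 11, 12, 14, 2, 5, 6, 7, 3, 4, 0, 1, 9, 13, 10, 8]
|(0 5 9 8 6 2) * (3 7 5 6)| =15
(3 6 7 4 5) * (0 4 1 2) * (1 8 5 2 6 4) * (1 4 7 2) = [4, 6, 0, 7, 1, 3, 2, 8, 5] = (0 4 1 6 2)(3 7 8 5)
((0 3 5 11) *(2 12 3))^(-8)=(0 5 12)(2 11 3)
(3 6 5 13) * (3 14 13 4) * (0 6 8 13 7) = (0 6 5 4 3 8 13 14 7) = [6, 1, 2, 8, 3, 4, 5, 0, 13, 9, 10, 11, 12, 14, 7]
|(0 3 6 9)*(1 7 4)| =12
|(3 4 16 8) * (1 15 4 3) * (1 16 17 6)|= 10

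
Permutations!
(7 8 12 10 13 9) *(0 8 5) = [8, 1, 2, 3, 4, 0, 6, 5, 12, 7, 13, 11, 10, 9] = (0 8 12 10 13 9 7 5)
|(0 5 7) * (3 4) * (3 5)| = 5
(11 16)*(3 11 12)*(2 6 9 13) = (2 6 9 13)(3 11 16 12) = [0, 1, 6, 11, 4, 5, 9, 7, 8, 13, 10, 16, 3, 2, 14, 15, 12]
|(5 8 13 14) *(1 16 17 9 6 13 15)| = 10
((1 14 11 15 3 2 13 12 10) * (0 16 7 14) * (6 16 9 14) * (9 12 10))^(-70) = (0 2 14 1 3 9 10 15 12 13 11)(6 7 16)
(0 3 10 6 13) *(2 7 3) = (0 2 7 3 10 6 13) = [2, 1, 7, 10, 4, 5, 13, 3, 8, 9, 6, 11, 12, 0]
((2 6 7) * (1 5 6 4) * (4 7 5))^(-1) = ((1 4)(2 7)(5 6))^(-1) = (1 4)(2 7)(5 6)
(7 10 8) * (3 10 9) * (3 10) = (7 9 10 8) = [0, 1, 2, 3, 4, 5, 6, 9, 7, 10, 8]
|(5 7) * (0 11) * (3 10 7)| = |(0 11)(3 10 7 5)| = 4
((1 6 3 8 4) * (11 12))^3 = ((1 6 3 8 4)(11 12))^3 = (1 8 6 4 3)(11 12)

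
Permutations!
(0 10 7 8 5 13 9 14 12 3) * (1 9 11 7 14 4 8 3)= [10, 9, 2, 0, 8, 13, 6, 3, 5, 4, 14, 7, 1, 11, 12]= (0 10 14 12 1 9 4 8 5 13 11 7 3)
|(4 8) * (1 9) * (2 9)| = 6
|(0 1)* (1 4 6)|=|(0 4 6 1)|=4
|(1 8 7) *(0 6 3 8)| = |(0 6 3 8 7 1)| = 6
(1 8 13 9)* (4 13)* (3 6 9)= [0, 8, 2, 6, 13, 5, 9, 7, 4, 1, 10, 11, 12, 3]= (1 8 4 13 3 6 9)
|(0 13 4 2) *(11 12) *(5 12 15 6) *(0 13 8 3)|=|(0 8 3)(2 13 4)(5 12 11 15 6)|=15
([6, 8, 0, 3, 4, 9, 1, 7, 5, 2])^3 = (0 8 2 1 9 6 5)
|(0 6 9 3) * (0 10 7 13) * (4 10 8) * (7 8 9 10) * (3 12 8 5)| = 11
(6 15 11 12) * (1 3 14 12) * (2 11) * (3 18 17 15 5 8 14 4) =(1 18 17 15 2 11)(3 4)(5 8 14 12 6) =[0, 18, 11, 4, 3, 8, 5, 7, 14, 9, 10, 1, 6, 13, 12, 2, 16, 15, 17]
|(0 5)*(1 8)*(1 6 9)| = 4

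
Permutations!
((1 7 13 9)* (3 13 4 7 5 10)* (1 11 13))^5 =(1 5 10 3)(4 7)(9 13 11)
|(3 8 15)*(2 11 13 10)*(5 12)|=12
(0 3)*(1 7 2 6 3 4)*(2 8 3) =[4, 7, 6, 0, 1, 5, 2, 8, 3] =(0 4 1 7 8 3)(2 6)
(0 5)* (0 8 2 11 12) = (0 5 8 2 11 12) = [5, 1, 11, 3, 4, 8, 6, 7, 2, 9, 10, 12, 0]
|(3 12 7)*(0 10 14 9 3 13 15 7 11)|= 21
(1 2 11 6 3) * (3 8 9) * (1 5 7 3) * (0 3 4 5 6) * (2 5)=[3, 5, 11, 6, 2, 7, 8, 4, 9, 1, 10, 0]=(0 3 6 8 9 1 5 7 4 2 11)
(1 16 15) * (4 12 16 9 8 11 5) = (1 9 8 11 5 4 12 16 15) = [0, 9, 2, 3, 12, 4, 6, 7, 11, 8, 10, 5, 16, 13, 14, 1, 15]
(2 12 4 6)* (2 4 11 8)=(2 12 11 8)(4 6)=[0, 1, 12, 3, 6, 5, 4, 7, 2, 9, 10, 8, 11]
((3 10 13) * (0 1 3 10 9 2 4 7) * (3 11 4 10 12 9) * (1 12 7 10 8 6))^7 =(0 11 9 10 8 7 1 12 4 2 13 6)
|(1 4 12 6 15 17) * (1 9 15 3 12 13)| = 3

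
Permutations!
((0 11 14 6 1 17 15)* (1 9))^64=((0 11 14 6 9 1 17 15))^64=(17)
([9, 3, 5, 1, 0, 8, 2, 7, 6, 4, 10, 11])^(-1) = [4, 3, 6, 1, 9, 2, 8, 7, 5, 0, 10, 11]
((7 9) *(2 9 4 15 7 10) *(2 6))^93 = ((2 9 10 6)(4 15 7))^93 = (15)(2 9 10 6)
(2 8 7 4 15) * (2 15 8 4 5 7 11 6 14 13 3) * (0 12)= (15)(0 12)(2 4 8 11 6 14 13 3)(5 7)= [12, 1, 4, 2, 8, 7, 14, 5, 11, 9, 10, 6, 0, 3, 13, 15]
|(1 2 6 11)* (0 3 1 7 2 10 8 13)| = |(0 3 1 10 8 13)(2 6 11 7)| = 12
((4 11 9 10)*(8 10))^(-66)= (4 10 8 9 11)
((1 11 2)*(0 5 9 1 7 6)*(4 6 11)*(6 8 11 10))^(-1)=((0 5 9 1 4 8 11 2 7 10 6))^(-1)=(0 6 10 7 2 11 8 4 1 9 5)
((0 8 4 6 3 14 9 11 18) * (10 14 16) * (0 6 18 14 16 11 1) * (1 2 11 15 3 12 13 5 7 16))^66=((0 8 4 18 6 12 13 5 7 16 10 1)(2 11 14 9)(3 15))^66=(0 13)(1 12)(2 14)(4 7)(5 8)(6 10)(9 11)(16 18)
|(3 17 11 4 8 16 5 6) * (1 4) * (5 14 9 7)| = |(1 4 8 16 14 9 7 5 6 3 17 11)| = 12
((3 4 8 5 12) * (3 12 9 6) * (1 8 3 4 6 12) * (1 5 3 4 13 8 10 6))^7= (1 10 6 13 8 3)(5 9 12)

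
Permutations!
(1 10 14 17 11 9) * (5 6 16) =[0, 10, 2, 3, 4, 6, 16, 7, 8, 1, 14, 9, 12, 13, 17, 15, 5, 11] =(1 10 14 17 11 9)(5 6 16)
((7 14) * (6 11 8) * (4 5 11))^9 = (4 6 8 11 5)(7 14)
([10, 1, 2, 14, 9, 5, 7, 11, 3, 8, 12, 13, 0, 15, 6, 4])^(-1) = (0 12 10)(3 8 9 4 15 13 11 7 6 14)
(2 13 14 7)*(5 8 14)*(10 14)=(2 13 5 8 10 14 7)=[0, 1, 13, 3, 4, 8, 6, 2, 10, 9, 14, 11, 12, 5, 7]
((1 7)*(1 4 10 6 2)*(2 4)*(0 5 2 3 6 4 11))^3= ((0 5 2 1 7 3 6 11)(4 10))^3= (0 1 6 5 7 11 2 3)(4 10)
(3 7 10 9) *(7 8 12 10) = [0, 1, 2, 8, 4, 5, 6, 7, 12, 3, 9, 11, 10] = (3 8 12 10 9)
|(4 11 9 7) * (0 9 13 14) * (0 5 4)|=15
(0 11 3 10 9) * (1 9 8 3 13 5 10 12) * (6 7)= (0 11 13 5 10 8 3 12 1 9)(6 7)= [11, 9, 2, 12, 4, 10, 7, 6, 3, 0, 8, 13, 1, 5]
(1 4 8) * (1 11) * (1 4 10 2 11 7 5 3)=(1 10 2 11 4 8 7 5 3)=[0, 10, 11, 1, 8, 3, 6, 5, 7, 9, 2, 4]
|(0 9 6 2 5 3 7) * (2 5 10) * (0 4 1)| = 8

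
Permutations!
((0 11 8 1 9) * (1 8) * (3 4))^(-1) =((0 11 1 9)(3 4))^(-1) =(0 9 1 11)(3 4)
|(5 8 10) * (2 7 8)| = |(2 7 8 10 5)| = 5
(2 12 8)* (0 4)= (0 4)(2 12 8)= [4, 1, 12, 3, 0, 5, 6, 7, 2, 9, 10, 11, 8]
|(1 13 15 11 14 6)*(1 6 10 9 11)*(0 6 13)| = |(0 6 13 15 1)(9 11 14 10)| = 20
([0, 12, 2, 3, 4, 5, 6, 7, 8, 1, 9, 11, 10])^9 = [0, 12, 2, 3, 4, 5, 6, 7, 8, 1, 9, 11, 10]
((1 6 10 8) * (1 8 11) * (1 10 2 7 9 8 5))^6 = ((1 6 2 7 9 8 5)(10 11))^6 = (11)(1 5 8 9 7 2 6)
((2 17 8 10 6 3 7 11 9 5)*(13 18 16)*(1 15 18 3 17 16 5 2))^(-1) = (1 5 18 15)(2 9 11 7 3 13 16)(6 10 8 17)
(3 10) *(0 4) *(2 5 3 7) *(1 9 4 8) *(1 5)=(0 8 5 3 10 7 2 1 9 4)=[8, 9, 1, 10, 0, 3, 6, 2, 5, 4, 7]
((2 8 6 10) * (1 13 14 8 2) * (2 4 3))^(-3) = ((1 13 14 8 6 10)(2 4 3))^(-3) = (1 8)(6 13)(10 14)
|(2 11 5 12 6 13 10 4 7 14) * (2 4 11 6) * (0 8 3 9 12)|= 33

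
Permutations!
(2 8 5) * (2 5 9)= (2 8 9)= [0, 1, 8, 3, 4, 5, 6, 7, 9, 2]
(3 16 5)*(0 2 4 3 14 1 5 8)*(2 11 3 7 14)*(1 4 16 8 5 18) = (0 11 3 8)(1 18)(2 16 5)(4 7 14) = [11, 18, 16, 8, 7, 2, 6, 14, 0, 9, 10, 3, 12, 13, 4, 15, 5, 17, 1]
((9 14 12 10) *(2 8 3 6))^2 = (2 3)(6 8)(9 12)(10 14)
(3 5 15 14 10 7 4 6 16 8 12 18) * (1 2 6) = (1 2 6 16 8 12 18 3 5 15 14 10 7 4) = [0, 2, 6, 5, 1, 15, 16, 4, 12, 9, 7, 11, 18, 13, 10, 14, 8, 17, 3]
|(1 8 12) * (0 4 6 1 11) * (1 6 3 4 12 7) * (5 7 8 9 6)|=|(0 12 11)(1 9 6 5 7)(3 4)|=30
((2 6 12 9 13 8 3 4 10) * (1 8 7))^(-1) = (1 7 13 9 12 6 2 10 4 3 8)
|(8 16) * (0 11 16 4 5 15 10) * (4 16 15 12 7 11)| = |(0 4 5 12 7 11 15 10)(8 16)| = 8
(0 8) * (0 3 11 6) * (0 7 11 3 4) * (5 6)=(0 8 4)(5 6 7 11)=[8, 1, 2, 3, 0, 6, 7, 11, 4, 9, 10, 5]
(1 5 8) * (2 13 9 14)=(1 5 8)(2 13 9 14)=[0, 5, 13, 3, 4, 8, 6, 7, 1, 14, 10, 11, 12, 9, 2]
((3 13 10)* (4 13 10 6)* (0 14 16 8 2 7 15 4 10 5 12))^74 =((0 14 16 8 2 7 15 4 13 6 10 3 5 12))^74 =(0 2 13 5 16 15 10)(3 14 7 6 12 8 4)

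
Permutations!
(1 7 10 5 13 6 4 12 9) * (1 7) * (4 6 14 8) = [0, 1, 2, 3, 12, 13, 6, 10, 4, 7, 5, 11, 9, 14, 8] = (4 12 9 7 10 5 13 14 8)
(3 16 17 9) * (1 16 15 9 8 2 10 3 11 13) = (1 16 17 8 2 10 3 15 9 11 13) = [0, 16, 10, 15, 4, 5, 6, 7, 2, 11, 3, 13, 12, 1, 14, 9, 17, 8]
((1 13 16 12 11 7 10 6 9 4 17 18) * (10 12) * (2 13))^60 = (18)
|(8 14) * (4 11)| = 2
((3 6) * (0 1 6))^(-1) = (0 3 6 1)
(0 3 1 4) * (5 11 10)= [3, 4, 2, 1, 0, 11, 6, 7, 8, 9, 5, 10]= (0 3 1 4)(5 11 10)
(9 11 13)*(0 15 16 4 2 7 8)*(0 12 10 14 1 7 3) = (0 15 16 4 2 3)(1 7 8 12 10 14)(9 11 13) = [15, 7, 3, 0, 2, 5, 6, 8, 12, 11, 14, 13, 10, 9, 1, 16, 4]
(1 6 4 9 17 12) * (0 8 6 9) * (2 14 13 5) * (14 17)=[8, 9, 17, 3, 0, 2, 4, 7, 6, 14, 10, 11, 1, 5, 13, 15, 16, 12]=(0 8 6 4)(1 9 14 13 5 2 17 12)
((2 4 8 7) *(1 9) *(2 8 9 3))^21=(1 3 2 4 9)(7 8)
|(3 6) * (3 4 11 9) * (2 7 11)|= |(2 7 11 9 3 6 4)|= 7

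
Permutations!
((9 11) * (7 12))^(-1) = ((7 12)(9 11))^(-1) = (7 12)(9 11)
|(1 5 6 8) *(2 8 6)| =4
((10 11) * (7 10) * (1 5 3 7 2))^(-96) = (1 3 10 2 5 7 11)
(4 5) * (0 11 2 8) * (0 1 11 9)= (0 9)(1 11 2 8)(4 5)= [9, 11, 8, 3, 5, 4, 6, 7, 1, 0, 10, 2]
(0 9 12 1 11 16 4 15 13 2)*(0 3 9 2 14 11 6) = (0 2 3 9 12 1 6)(4 15 13 14 11 16) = [2, 6, 3, 9, 15, 5, 0, 7, 8, 12, 10, 16, 1, 14, 11, 13, 4]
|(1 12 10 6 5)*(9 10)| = |(1 12 9 10 6 5)| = 6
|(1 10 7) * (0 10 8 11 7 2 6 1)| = 8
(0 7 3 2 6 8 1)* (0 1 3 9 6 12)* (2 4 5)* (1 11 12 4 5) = (0 7 9 6 8 3 5 2 4 1 11 12) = [7, 11, 4, 5, 1, 2, 8, 9, 3, 6, 10, 12, 0]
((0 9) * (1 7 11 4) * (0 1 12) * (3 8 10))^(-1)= (0 12 4 11 7 1 9)(3 10 8)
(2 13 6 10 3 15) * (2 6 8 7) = (2 13 8 7)(3 15 6 10) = [0, 1, 13, 15, 4, 5, 10, 2, 7, 9, 3, 11, 12, 8, 14, 6]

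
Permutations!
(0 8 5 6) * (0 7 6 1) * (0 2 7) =(0 8 5 1 2 7 6) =[8, 2, 7, 3, 4, 1, 0, 6, 5]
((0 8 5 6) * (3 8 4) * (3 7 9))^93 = (0 8 7 6 3 4 5 9)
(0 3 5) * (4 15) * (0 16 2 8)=(0 3 5 16 2 8)(4 15)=[3, 1, 8, 5, 15, 16, 6, 7, 0, 9, 10, 11, 12, 13, 14, 4, 2]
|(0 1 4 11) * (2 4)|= 5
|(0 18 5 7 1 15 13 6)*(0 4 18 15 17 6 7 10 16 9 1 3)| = |(0 15 13 7 3)(1 17 6 4 18 5 10 16 9)| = 45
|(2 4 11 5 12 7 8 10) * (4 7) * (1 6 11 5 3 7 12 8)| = 30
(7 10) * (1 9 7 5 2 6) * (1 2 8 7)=(1 9)(2 6)(5 8 7 10)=[0, 9, 6, 3, 4, 8, 2, 10, 7, 1, 5]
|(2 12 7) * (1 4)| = |(1 4)(2 12 7)| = 6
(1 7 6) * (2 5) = (1 7 6)(2 5) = [0, 7, 5, 3, 4, 2, 1, 6]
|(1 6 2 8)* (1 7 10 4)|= |(1 6 2 8 7 10 4)|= 7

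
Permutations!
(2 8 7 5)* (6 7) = (2 8 6 7 5) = [0, 1, 8, 3, 4, 2, 7, 5, 6]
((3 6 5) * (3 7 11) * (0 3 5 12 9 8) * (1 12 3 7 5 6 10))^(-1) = (0 8 9 12 1 10 3 6 11 7)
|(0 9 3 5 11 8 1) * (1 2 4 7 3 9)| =14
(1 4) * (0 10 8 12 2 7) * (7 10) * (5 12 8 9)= (0 7)(1 4)(2 10 9 5 12)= [7, 4, 10, 3, 1, 12, 6, 0, 8, 5, 9, 11, 2]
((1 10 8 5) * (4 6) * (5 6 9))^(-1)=(1 5 9 4 6 8 10)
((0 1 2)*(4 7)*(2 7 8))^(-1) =(0 2 8 4 7 1)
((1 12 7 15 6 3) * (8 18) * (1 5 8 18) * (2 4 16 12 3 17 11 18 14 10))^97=(1 3 5 8)(2 4 16 12 7 15 6 17 11 18 14 10)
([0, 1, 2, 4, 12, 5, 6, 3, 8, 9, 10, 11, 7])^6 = (3 12)(4 7)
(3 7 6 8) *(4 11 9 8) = (3 7 6 4 11 9 8) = [0, 1, 2, 7, 11, 5, 4, 6, 3, 8, 10, 9]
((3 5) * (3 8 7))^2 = (3 8)(5 7)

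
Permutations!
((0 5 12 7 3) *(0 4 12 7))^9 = ((0 5 7 3 4 12))^9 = (0 3)(4 5)(7 12)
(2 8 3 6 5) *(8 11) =[0, 1, 11, 6, 4, 2, 5, 7, 3, 9, 10, 8] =(2 11 8 3 6 5)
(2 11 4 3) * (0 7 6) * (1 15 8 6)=(0 7 1 15 8 6)(2 11 4 3)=[7, 15, 11, 2, 3, 5, 0, 1, 6, 9, 10, 4, 12, 13, 14, 8]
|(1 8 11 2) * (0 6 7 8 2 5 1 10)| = 9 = |(0 6 7 8 11 5 1 2 10)|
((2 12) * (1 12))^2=((1 12 2))^2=(1 2 12)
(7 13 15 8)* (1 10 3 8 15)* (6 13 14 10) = [0, 6, 2, 8, 4, 5, 13, 14, 7, 9, 3, 11, 12, 1, 10, 15] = (15)(1 6 13)(3 8 7 14 10)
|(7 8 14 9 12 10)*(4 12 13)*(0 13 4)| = |(0 13)(4 12 10 7 8 14 9)| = 14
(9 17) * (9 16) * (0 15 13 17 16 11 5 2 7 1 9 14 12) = (0 15 13 17 11 5 2 7 1 9 16 14 12) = [15, 9, 7, 3, 4, 2, 6, 1, 8, 16, 10, 5, 0, 17, 12, 13, 14, 11]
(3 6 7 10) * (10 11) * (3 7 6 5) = (3 5)(7 11 10) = [0, 1, 2, 5, 4, 3, 6, 11, 8, 9, 7, 10]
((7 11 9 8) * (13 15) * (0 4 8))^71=((0 4 8 7 11 9)(13 15))^71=(0 9 11 7 8 4)(13 15)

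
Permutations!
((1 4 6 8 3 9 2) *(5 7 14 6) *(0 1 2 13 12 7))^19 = (0 5 4 1)(3 12 6 9 7 8 13 14)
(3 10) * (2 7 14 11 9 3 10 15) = (2 7 14 11 9 3 15) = [0, 1, 7, 15, 4, 5, 6, 14, 8, 3, 10, 9, 12, 13, 11, 2]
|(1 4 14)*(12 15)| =6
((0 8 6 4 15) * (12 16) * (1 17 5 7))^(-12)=((0 8 6 4 15)(1 17 5 7)(12 16))^(-12)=(17)(0 4 8 15 6)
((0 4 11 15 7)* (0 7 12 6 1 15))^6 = (1 12)(6 15)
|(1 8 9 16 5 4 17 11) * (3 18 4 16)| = 8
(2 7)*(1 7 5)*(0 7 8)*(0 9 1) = (0 7 2 5)(1 8 9) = [7, 8, 5, 3, 4, 0, 6, 2, 9, 1]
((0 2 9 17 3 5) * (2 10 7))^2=(0 7 9 3)(2 17 5 10)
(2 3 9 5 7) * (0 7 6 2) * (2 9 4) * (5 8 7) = (0 5 6 9 8 7)(2 3 4) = [5, 1, 3, 4, 2, 6, 9, 0, 7, 8]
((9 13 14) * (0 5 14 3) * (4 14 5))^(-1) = ((0 4 14 9 13 3))^(-1) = (0 3 13 9 14 4)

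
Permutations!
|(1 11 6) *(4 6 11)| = 3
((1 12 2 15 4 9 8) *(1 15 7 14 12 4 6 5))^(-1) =(1 5 6 15 8 9 4)(2 12 14 7)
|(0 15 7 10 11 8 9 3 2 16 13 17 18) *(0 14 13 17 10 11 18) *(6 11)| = |(0 15 7 6 11 8 9 3 2 16 17)(10 18 14 13)| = 44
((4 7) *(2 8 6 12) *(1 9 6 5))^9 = ((1 9 6 12 2 8 5)(4 7))^9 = (1 6 2 5 9 12 8)(4 7)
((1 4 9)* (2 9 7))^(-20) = (9)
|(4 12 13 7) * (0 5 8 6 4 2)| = |(0 5 8 6 4 12 13 7 2)| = 9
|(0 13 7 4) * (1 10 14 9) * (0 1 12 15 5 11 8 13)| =12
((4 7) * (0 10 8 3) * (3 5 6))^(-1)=(0 3 6 5 8 10)(4 7)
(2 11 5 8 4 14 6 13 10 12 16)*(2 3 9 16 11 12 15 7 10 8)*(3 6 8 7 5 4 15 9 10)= (2 12 11 4 14 8 15 5)(3 10 9 16 6 13 7)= [0, 1, 12, 10, 14, 2, 13, 3, 15, 16, 9, 4, 11, 7, 8, 5, 6]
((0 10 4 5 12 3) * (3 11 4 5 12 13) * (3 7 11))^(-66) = (0 4 13)(3 11 5)(7 10 12)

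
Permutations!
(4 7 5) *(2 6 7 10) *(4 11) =(2 6 7 5 11 4 10) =[0, 1, 6, 3, 10, 11, 7, 5, 8, 9, 2, 4]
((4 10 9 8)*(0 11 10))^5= ((0 11 10 9 8 4))^5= (0 4 8 9 10 11)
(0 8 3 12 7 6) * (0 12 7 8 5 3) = [5, 1, 2, 7, 4, 3, 12, 6, 0, 9, 10, 11, 8] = (0 5 3 7 6 12 8)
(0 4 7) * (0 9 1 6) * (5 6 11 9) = [4, 11, 2, 3, 7, 6, 0, 5, 8, 1, 10, 9] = (0 4 7 5 6)(1 11 9)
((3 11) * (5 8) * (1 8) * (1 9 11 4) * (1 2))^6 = ((1 8 5 9 11 3 4 2))^6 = (1 4 11 5)(2 3 9 8)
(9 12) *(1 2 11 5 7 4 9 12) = (12)(1 2 11 5 7 4 9) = [0, 2, 11, 3, 9, 7, 6, 4, 8, 1, 10, 5, 12]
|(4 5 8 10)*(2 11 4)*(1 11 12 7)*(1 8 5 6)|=|(1 11 4 6)(2 12 7 8 10)|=20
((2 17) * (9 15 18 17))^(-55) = (18) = ((2 9 15 18 17))^(-55)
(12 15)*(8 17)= [0, 1, 2, 3, 4, 5, 6, 7, 17, 9, 10, 11, 15, 13, 14, 12, 16, 8]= (8 17)(12 15)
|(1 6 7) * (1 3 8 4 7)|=|(1 6)(3 8 4 7)|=4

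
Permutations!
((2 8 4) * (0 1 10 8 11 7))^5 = (0 2 10 7 4 1 11 8)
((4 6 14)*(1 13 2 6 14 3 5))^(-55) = ((1 13 2 6 3 5)(4 14))^(-55) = (1 5 3 6 2 13)(4 14)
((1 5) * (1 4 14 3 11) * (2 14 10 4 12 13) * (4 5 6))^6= (1 13 6 2 4 14 10 3 5 11 12)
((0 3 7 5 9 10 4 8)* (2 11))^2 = ((0 3 7 5 9 10 4 8)(2 11))^2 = (11)(0 7 9 4)(3 5 10 8)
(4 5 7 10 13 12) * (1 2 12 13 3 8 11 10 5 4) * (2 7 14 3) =(1 7 5 14 3 8 11 10 2 12) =[0, 7, 12, 8, 4, 14, 6, 5, 11, 9, 2, 10, 1, 13, 3]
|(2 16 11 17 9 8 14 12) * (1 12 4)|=|(1 12 2 16 11 17 9 8 14 4)|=10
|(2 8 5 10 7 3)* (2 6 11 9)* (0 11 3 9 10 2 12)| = |(0 11 10 7 9 12)(2 8 5)(3 6)| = 6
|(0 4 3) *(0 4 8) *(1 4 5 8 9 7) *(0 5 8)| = |(0 9 7 1 4 3 8 5)| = 8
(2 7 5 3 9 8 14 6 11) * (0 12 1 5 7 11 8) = [12, 5, 11, 9, 4, 3, 8, 7, 14, 0, 10, 2, 1, 13, 6] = (0 12 1 5 3 9)(2 11)(6 8 14)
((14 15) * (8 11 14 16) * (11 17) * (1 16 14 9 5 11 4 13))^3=(1 17)(4 16)(8 13)(14 15)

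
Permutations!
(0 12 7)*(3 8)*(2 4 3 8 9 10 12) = (0 2 4 3 9 10 12 7) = [2, 1, 4, 9, 3, 5, 6, 0, 8, 10, 12, 11, 7]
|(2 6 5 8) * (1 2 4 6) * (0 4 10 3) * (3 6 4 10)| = 6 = |(0 10 6 5 8 3)(1 2)|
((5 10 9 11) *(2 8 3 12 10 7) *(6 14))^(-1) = (2 7 5 11 9 10 12 3 8)(6 14)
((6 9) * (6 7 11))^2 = ((6 9 7 11))^2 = (6 7)(9 11)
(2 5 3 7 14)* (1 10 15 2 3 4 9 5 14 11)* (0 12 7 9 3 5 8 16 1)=[12, 10, 14, 9, 3, 4, 6, 11, 16, 8, 15, 0, 7, 13, 5, 2, 1]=(0 12 7 11)(1 10 15 2 14 5 4 3 9 8 16)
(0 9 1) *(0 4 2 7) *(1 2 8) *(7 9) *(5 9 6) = (0 7)(1 4 8)(2 6 5 9) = [7, 4, 6, 3, 8, 9, 5, 0, 1, 2]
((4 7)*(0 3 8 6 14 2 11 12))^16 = ((0 3 8 6 14 2 11 12)(4 7))^16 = (14)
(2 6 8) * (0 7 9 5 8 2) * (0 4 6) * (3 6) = (0 7 9 5 8 4 3 6 2) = [7, 1, 0, 6, 3, 8, 2, 9, 4, 5]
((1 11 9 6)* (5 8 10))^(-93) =(1 6 9 11)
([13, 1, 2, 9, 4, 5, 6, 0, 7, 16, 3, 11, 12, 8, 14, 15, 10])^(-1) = (0 7 8 13)(3 10 16 9)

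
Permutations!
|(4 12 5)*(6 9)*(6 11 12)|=|(4 6 9 11 12 5)|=6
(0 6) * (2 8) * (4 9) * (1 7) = [6, 7, 8, 3, 9, 5, 0, 1, 2, 4] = (0 6)(1 7)(2 8)(4 9)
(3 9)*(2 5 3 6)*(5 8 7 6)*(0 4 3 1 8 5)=(0 4 3 9)(1 8 7 6 2 5)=[4, 8, 5, 9, 3, 1, 2, 6, 7, 0]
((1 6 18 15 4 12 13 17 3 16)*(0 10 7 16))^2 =(0 7 1 18 4 13 3 10 16 6 15 12 17)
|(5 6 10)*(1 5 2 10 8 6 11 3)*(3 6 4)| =|(1 5 11 6 8 4 3)(2 10)| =14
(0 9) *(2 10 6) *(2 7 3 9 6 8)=(0 6 7 3 9)(2 10 8)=[6, 1, 10, 9, 4, 5, 7, 3, 2, 0, 8]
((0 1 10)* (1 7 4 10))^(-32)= (10)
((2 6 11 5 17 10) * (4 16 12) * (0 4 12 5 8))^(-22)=((0 4 16 5 17 10 2 6 11 8))^(-22)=(0 11 2 17 16)(4 8 6 10 5)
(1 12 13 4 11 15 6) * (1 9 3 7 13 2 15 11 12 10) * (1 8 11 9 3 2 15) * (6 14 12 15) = (1 10 8 11 9 2)(3 7 13 4 15 14 12 6) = [0, 10, 1, 7, 15, 5, 3, 13, 11, 2, 8, 9, 6, 4, 12, 14]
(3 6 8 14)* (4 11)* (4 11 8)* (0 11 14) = [11, 1, 2, 6, 8, 5, 4, 7, 0, 9, 10, 14, 12, 13, 3] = (0 11 14 3 6 4 8)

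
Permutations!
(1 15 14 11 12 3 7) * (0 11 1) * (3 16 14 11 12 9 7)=(0 12 16 14 1 15 11 9 7)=[12, 15, 2, 3, 4, 5, 6, 0, 8, 7, 10, 9, 16, 13, 1, 11, 14]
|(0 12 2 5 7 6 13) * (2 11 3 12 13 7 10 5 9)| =6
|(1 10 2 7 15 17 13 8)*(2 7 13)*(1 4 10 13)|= |(1 13 8 4 10 7 15 17 2)|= 9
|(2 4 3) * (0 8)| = |(0 8)(2 4 3)| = 6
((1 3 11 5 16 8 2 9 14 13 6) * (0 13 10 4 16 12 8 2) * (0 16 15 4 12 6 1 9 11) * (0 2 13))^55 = ((1 3 2 11 5 6 9 14 10 12 8 16 13)(4 15))^55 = (1 11 9 12 13 2 6 10 16 3 5 14 8)(4 15)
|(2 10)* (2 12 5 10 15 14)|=3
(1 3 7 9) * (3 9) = [0, 9, 2, 7, 4, 5, 6, 3, 8, 1] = (1 9)(3 7)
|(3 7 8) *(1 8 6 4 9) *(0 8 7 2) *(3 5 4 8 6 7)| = |(0 6 8 5 4 9 1 3 2)| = 9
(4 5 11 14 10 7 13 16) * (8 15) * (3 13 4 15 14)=(3 13 16 15 8 14 10 7 4 5 11)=[0, 1, 2, 13, 5, 11, 6, 4, 14, 9, 7, 3, 12, 16, 10, 8, 15]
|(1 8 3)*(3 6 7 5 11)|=|(1 8 6 7 5 11 3)|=7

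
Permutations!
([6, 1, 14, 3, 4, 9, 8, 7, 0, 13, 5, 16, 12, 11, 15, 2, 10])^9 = (5 11)(9 16)(10 13)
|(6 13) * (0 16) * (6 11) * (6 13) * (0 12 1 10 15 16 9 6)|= |(0 9 6)(1 10 15 16 12)(11 13)|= 30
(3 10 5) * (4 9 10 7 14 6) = (3 7 14 6 4 9 10 5) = [0, 1, 2, 7, 9, 3, 4, 14, 8, 10, 5, 11, 12, 13, 6]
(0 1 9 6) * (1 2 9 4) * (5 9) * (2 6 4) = [6, 2, 5, 3, 1, 9, 0, 7, 8, 4] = (0 6)(1 2 5 9 4)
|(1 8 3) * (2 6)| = 6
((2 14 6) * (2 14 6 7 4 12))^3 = ((2 6 14 7 4 12))^3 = (2 7)(4 6)(12 14)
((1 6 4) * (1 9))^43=(1 9 4 6)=((1 6 4 9))^43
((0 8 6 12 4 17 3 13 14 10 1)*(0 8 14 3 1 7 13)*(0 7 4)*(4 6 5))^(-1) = (0 12 6 10 14)(1 17 4 5 8)(3 13 7)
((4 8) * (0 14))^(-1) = ((0 14)(4 8))^(-1) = (0 14)(4 8)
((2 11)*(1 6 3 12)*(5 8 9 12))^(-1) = (1 12 9 8 5 3 6)(2 11)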